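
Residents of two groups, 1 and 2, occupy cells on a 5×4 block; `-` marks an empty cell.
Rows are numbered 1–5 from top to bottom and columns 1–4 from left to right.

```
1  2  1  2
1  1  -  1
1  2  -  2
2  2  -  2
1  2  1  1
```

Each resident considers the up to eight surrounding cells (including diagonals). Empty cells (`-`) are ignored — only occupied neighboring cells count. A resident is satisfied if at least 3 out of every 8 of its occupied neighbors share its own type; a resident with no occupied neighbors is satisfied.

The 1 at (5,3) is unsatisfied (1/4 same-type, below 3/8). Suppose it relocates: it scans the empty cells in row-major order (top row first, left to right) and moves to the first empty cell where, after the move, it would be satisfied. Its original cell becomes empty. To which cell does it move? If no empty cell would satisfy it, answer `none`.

Vacating (5,3). Empty cells in order:
  (2,3): 3/7 same-type → satisfied — stop here.

(2,3)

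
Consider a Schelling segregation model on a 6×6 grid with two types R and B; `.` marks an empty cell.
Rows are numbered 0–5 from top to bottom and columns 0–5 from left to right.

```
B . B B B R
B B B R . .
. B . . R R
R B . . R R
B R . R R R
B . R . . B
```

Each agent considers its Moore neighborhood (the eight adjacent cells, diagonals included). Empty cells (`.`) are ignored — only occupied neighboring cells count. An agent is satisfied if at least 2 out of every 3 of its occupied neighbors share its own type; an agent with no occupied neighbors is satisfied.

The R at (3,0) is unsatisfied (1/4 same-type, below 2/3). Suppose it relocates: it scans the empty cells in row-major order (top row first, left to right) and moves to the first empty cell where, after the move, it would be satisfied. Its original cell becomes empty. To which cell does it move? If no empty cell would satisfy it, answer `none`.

(1,4)

Vacating (3,0). Empty cells in order:
  (0,1): 0/5 same-type → still unsatisfied.
  (1,4): 4/6 same-type → satisfied — stop here.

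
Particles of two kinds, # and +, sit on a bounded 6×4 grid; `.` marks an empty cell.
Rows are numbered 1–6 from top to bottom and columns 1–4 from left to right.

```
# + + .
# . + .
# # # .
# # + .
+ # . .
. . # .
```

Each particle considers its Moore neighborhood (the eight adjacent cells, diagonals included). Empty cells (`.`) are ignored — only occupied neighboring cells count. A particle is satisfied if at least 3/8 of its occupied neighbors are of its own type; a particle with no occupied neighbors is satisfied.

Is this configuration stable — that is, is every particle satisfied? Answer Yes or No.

Row 1: (1,1)# 1/2 ok · (1,2)+ 2/4 ok · (1,3)+ 2/2 ok
Row 2: (2,1)# 3/4 ok · (2,3)+ 2/4 ok
Row 3: (3,1)# 4/4 ok · (3,2)# 5/7 ok · (3,3)# 2/4 ok
Row 4: (4,1)# 4/5 ok · (4,2)# 5/7 ok · (4,3)+ 0/4 unhappy
Row 5: (5,1)+ 0/3 unhappy · (5,2)# 3/5 ok
Row 6: (6,3)# 1/1 ok
For instance (4,3) has only 0/4 same-type neighbors, below 3/8.

No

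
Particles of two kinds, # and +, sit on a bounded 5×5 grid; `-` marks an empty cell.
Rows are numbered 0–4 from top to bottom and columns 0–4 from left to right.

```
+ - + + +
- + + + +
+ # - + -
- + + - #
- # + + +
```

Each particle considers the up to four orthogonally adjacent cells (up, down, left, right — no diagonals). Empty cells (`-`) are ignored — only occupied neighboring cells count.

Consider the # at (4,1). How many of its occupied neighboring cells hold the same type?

Occupied neighbors of (4,1): (3,1)=+, (4,2)=+.
Same type (#): 0 of 2.

0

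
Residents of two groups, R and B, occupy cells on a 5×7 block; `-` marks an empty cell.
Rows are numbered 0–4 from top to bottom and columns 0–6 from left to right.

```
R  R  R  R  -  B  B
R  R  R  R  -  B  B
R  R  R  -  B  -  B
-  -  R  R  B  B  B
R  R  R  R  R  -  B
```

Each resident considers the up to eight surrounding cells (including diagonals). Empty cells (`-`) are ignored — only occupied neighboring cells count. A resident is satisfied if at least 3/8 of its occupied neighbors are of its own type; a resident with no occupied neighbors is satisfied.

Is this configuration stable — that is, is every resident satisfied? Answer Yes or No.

Row 0: (0,0)R 3/3 satisfied · (0,1)R 5/5 satisfied · (0,2)R 5/5 satisfied · (0,3)R 3/3 satisfied · (0,5)B 3/3 satisfied · (0,6)B 3/3 satisfied
Row 1: (1,0)R 5/5 satisfied · (1,1)R 8/8 satisfied · (1,2)R 7/7 satisfied · (1,3)R 4/5 satisfied · (1,5)B 5/5 satisfied · (1,6)B 4/4 satisfied
Row 2: (2,0)R 3/3 satisfied · (2,1)R 6/6 satisfied · (2,2)R 6/6 satisfied · (2,4)B 3/5 satisfied · (2,6)B 4/4 satisfied
Row 3: (3,2)R 6/6 satisfied · (3,3)R 5/7 satisfied · (3,4)B 2/5 satisfied · (3,5)B 5/6 satisfied · (3,6)B 3/3 satisfied
Row 4: (4,0)R 1/1 satisfied · (4,1)R 3/3 satisfied · (4,2)R 4/4 satisfied · (4,3)R 4/5 satisfied · (4,4)R 2/4 satisfied · (4,6)B 2/2 satisfied
All meet the threshold, so the configuration is stable.

Yes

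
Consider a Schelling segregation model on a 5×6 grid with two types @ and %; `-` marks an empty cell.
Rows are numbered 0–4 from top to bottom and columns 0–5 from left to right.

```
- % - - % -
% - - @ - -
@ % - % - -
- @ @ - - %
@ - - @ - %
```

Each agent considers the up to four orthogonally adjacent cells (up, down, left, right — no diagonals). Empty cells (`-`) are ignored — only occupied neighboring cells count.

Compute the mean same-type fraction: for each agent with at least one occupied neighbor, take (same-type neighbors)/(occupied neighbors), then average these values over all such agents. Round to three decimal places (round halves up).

(0,1)% — no occupied neighbors
(0,4)% — no occupied neighbors
(1,0)% 0/1
(1,3)@ 0/1
(2,0)@ 0/2
(2,1)% 0/2
(2,3)% 0/1
(3,1)@ 1/2
(3,2)@ 1/1
(3,5)% 1/1
(4,0)@ — no occupied neighbors
(4,3)@ — no occupied neighbors
(4,5)% 1/1
Sum over 9 agents: 0/1 + 0/1 + 0/2 + 0/2 + 0/1 + 1/2 + 1/1 + 1/1 + 1/1 = 7/2; mean = 7/2 ÷ 9 = 7/18 = 0.388888… → 0.389.

0.389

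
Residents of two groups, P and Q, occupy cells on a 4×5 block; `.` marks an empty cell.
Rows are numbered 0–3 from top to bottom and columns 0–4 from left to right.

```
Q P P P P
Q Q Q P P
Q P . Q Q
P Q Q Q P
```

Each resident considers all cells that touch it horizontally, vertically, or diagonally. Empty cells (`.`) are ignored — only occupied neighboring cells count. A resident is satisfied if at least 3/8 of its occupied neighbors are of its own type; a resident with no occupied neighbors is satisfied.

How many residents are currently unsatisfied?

(0,0)Q 2/3 ✓
(0,1)P 1/5 ✗
(0,2)P 3/5 ✓
(0,3)P 4/5 ✓
(0,4)P 3/3 ✓
(1,0)Q 3/5 ✓
(1,1)Q 4/7 ✓
(1,2)Q 2/7 ✗
(1,3)P 4/7 ✓
(1,4)P 3/5 ✓
(2,0)Q 3/5 ✓
(2,1)P 1/7 ✗
(2,3)Q 4/7 ✓
(2,4)Q 2/5 ✓
(3,0)P 1/3 ✗
(3,1)Q 2/4 ✓
(3,2)Q 3/4 ✓
(3,3)Q 3/4 ✓
(3,4)P 0/3 ✗
Unsatisfied: (0,1), (1,2), (2,1), (3,0), (3,4) — 5 in total.

5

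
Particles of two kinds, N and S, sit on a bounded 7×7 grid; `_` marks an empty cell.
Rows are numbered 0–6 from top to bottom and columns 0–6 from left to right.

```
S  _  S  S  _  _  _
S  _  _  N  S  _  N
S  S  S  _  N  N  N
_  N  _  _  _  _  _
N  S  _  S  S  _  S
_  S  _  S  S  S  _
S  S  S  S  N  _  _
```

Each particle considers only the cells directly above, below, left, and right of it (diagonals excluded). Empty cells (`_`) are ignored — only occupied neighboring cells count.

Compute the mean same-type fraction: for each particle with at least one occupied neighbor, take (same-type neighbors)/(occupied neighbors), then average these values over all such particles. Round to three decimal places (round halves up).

(0,0)S 1/1
(0,2)S 1/1
(0,3)S 1/2
(1,0)S 2/2
(1,3)N 0/2
(1,4)S 0/2
(1,6)N 1/1
(2,0)S 2/2
(2,1)S 2/3
(2,2)S 1/1
(2,4)N 1/2
(2,5)N 2/2
(2,6)N 2/2
(3,1)N 0/2
(4,0)N 0/1
(4,1)S 1/3
(4,3)S 2/2
(4,4)S 2/2
(4,6)S — no occupied neighbors
(5,1)S 2/2
(5,3)S 3/3
(5,4)S 3/4
(5,5)S 1/1
(6,0)S 1/1
(6,1)S 3/3
(6,2)S 2/2
(6,3)S 2/3
(6,4)N 0/2
Sum over 27 particles: 1/1 + 1/1 + 1/2 + 2/2 + 0/2 + 0/2 + 1/1 + 2/2 + 2/3 + 1/1 + 1/2 + 2/2 + 2/2 + 0/2 + 0/1 + 1/3 + 2/2 + 2/2 + 2/2 + 3/3 + 3/4 + 1/1 + 1/1 + 3/3 + 2/2 + 2/3 + 0/2 = 233/12; mean = 233/12 ÷ 27 = 233/324 = 0.719135… → 0.719.

0.719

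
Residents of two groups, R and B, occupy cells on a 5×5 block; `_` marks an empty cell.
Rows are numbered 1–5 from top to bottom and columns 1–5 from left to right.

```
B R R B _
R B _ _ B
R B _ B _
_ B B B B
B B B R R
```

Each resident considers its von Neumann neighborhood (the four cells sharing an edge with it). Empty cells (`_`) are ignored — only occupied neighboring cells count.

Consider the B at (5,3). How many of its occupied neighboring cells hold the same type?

Occupied neighbors of (5,3): (4,3)=B, (5,2)=B, (5,4)=R.
Same type (B): 2 of 3.

2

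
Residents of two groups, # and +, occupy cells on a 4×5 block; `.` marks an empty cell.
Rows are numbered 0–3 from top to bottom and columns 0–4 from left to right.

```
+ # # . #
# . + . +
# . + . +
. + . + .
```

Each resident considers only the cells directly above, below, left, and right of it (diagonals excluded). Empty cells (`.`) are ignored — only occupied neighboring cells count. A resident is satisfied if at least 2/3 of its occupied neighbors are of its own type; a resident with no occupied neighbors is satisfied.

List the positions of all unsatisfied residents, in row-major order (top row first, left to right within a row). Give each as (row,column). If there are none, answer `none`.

(0,0)+ 0/2 unhappy
(0,1)# 1/2 unhappy
(0,2)# 1/2 unhappy
(0,4)# 0/1 unhappy
(1,0)# 1/2 unhappy
(1,2)+ 1/2 unhappy
(1,4)+ 1/2 unhappy
(2,0)# 1/1 ok
(2,2)+ 1/1 ok
(2,4)+ 1/1 ok
(3,1)+ 0/0 ok
(3,3)+ 0/0 ok

(0,0), (0,1), (0,2), (0,4), (1,0), (1,2), (1,4)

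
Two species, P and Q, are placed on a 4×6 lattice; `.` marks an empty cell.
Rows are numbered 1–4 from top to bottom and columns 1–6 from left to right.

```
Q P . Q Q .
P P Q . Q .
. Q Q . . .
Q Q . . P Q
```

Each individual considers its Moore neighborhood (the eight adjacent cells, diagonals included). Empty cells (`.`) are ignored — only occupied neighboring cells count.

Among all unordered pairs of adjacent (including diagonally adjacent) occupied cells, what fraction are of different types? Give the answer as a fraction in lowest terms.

Scan each occupied cell's neighbors to the right and below (and the two forward diagonals) so each pair is counted once.
Row 1: Q(1,1)–P(1,2)≠ Q(1,1)–P(2,1)≠ Q(1,1)–P(2,2)≠ P(1,2)–P(2,2)= P(1,2)–Q(2,3)≠ P(1,2)–P(2,1)= Q(1,4)–Q(1,5)= Q(1,4)–Q(2,5)= Q(1,4)–Q(2,3)= Q(1,5)–Q(2,5)=  → 4/10 unlike.
Row 2: P(2,1)–P(2,2)= P(2,1)–Q(3,2)≠ P(2,2)–Q(2,3)≠ P(2,2)–Q(3,2)≠ P(2,2)–Q(3,3)≠ Q(2,3)–Q(3,3)= Q(2,3)–Q(3,2)=  → 4/7 unlike.
Row 3: Q(3,2)–Q(3,3)= Q(3,2)–Q(4,2)= Q(3,2)–Q(4,1)= Q(3,3)–Q(4,2)=  → 0/4 unlike.
Row 4: Q(4,1)–Q(4,2)= P(4,5)–Q(4,6)≠  → 1/2 unlike.
Total adjacent occupied pairs: 23; unlike-type pairs: 9.
9/23 is already in lowest terms.

9/23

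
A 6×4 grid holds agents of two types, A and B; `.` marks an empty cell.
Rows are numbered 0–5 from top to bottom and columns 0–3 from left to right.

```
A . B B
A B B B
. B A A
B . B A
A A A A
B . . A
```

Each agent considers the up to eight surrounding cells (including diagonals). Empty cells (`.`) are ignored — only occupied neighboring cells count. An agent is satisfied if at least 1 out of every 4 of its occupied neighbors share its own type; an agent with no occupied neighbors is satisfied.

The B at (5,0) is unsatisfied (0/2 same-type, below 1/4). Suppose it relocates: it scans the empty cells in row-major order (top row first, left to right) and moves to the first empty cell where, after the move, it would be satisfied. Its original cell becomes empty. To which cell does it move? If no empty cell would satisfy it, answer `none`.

(0,1)

Vacating (5,0). Empty cells in order:
  (0,1): 3/5 same-type → satisfied — stop here.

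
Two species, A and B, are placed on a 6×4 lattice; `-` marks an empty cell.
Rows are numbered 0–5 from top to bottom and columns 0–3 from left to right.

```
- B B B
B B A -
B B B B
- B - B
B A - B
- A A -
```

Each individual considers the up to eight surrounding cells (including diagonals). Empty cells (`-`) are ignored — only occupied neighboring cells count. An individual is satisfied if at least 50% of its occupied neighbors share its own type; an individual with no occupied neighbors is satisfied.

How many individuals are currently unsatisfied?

2

Row 0: (0,1)B 3/4 satisfied · (0,2)B 3/4 satisfied · (0,3)B 1/2 satisfied
Row 1: (1,0)B 4/4 satisfied · (1,1)B 6/7 satisfied · (1,2)A 0/7 not
Row 2: (2,0)B 4/4 satisfied · (2,1)B 5/6 satisfied · (2,2)B 5/6 satisfied · (2,3)B 2/3 satisfied
Row 3: (3,1)B 4/5 satisfied · (3,3)B 3/3 satisfied
Row 4: (4,0)B 1/3 not · (4,1)A 2/4 satisfied · (4,3)B 1/2 satisfied
Row 5: (5,1)A 2/3 satisfied · (5,2)A 2/3 satisfied
Unsatisfied: (1,2), (4,0) — 2 in total.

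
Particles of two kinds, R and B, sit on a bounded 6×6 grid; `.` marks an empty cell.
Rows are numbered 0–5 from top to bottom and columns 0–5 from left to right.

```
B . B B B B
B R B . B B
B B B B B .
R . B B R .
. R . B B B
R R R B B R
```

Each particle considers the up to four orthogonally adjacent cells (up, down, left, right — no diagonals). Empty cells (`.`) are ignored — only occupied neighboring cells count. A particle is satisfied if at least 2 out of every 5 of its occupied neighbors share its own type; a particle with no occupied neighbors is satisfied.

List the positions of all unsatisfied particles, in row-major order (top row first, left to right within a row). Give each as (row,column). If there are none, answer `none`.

Row 0: (0,0)B 1/1 ok · (0,2)B 2/2 ok · (0,3)B 2/2 ok · (0,4)B 3/3 ok · (0,5)B 2/2 ok
Row 1: (1,0)B 2/3 ok · (1,1)R 0/3 unhappy · (1,2)B 2/3 ok · (1,4)B 3/3 ok · (1,5)B 2/2 ok
Row 2: (2,0)B 2/3 ok · (2,1)B 2/3 ok · (2,2)B 4/4 ok · (2,3)B 3/3 ok · (2,4)B 2/3 ok
Row 3: (3,0)R 0/1 unhappy · (3,2)B 2/2 ok · (3,3)B 3/4 ok · (3,4)R 0/3 unhappy
Row 4: (4,1)R 1/1 ok · (4,3)B 3/3 ok · (4,4)B 3/4 ok · (4,5)B 1/2 ok
Row 5: (5,0)R 1/1 ok · (5,1)R 3/3 ok · (5,2)R 1/2 ok · (5,3)B 2/3 ok · (5,4)B 2/3 ok · (5,5)R 0/2 unhappy

(1,1), (3,0), (3,4), (5,5)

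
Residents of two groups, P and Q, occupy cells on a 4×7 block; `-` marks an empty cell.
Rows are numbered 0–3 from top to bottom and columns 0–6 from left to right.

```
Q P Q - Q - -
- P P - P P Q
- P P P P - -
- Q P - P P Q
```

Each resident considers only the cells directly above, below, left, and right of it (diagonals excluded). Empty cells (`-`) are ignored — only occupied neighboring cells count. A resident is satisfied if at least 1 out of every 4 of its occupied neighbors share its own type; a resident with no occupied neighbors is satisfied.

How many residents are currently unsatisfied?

(0,0)Q 0/1 not
(0,1)P 1/3 satisfied
(0,2)Q 0/2 not
(0,4)Q 0/1 not
(1,1)P 3/3 satisfied
(1,2)P 2/3 satisfied
(1,4)P 2/3 satisfied
(1,5)P 1/2 satisfied
(1,6)Q 0/1 not
(2,1)P 2/3 satisfied
(2,2)P 4/4 satisfied
(2,3)P 2/2 satisfied
(2,4)P 3/3 satisfied
(3,1)Q 0/2 not
(3,2)P 1/2 satisfied
(3,4)P 2/2 satisfied
(3,5)P 1/2 satisfied
(3,6)Q 0/1 not
Unsatisfied: (0,0), (0,2), (0,4), (1,6), (3,1), (3,6) — 6 in total.

6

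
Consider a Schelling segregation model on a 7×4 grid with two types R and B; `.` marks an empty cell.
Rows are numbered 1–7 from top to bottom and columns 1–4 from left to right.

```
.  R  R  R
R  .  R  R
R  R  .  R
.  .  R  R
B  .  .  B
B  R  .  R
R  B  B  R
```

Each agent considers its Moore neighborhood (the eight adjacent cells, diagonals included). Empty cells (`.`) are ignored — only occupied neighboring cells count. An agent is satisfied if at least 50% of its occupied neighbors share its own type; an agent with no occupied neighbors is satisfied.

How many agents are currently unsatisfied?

(1,2)R 3/3 ✓
(1,3)R 4/4 ✓
(1,4)R 3/3 ✓
(2,1)R 3/3 ✓
(2,3)R 6/6 ✓
(2,4)R 4/4 ✓
(3,1)R 2/2 ✓
(3,2)R 4/4 ✓
(3,4)R 4/4 ✓
(4,3)R 3/4 ✓
(4,4)R 2/3 ✓
(5,1)B 1/2 ✓
(5,4)B 0/3 ✗
(6,1)B 2/4 ✓
(6,2)R 1/5 ✗
(6,4)R 1/3 ✗
(7,1)R 1/3 ✗
(7,2)B 2/4 ✓
(7,3)B 1/4 ✗
(7,4)R 1/2 ✓
Unsatisfied: (5,4), (6,2), (6,4), (7,1), (7,3) — 5 in total.

5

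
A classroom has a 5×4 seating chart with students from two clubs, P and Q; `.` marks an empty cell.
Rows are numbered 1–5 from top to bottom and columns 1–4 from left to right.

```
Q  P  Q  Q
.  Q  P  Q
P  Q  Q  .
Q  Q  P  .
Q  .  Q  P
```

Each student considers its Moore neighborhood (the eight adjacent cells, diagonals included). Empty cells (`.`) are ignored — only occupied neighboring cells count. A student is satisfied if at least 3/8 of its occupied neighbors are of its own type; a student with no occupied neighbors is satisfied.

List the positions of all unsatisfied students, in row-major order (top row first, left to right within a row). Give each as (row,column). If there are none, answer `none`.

(1,2), (2,3), (3,1), (4,3), (5,3)

(1,1)Q 1/2 satisfied
(1,2)P 1/4 not
(1,3)Q 3/5 satisfied
(1,4)Q 2/3 satisfied
(2,2)Q 4/7 satisfied
(2,3)P 1/7 not
(2,4)Q 3/4 satisfied
(3,1)P 0/4 not
(3,2)Q 4/7 satisfied
(3,3)Q 4/6 satisfied
(4,1)Q 3/4 satisfied
(4,2)Q 5/7 satisfied
(4,3)P 1/5 not
(5,1)Q 2/2 satisfied
(5,3)Q 1/3 not
(5,4)P 1/2 satisfied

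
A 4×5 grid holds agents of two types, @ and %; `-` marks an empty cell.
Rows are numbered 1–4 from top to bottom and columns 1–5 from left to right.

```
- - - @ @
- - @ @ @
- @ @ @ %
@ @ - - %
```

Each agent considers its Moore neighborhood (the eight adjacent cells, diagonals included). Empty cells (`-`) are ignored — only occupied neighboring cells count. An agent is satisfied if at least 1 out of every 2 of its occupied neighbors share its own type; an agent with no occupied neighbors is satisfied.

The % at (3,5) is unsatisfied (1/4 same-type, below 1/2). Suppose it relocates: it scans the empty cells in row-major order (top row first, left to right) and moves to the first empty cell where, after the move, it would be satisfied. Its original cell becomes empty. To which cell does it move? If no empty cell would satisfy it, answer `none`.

Vacating (3,5). Empty cells in order:
  (1,1): 0/0 same-type → satisfied — stop here.

(1,1)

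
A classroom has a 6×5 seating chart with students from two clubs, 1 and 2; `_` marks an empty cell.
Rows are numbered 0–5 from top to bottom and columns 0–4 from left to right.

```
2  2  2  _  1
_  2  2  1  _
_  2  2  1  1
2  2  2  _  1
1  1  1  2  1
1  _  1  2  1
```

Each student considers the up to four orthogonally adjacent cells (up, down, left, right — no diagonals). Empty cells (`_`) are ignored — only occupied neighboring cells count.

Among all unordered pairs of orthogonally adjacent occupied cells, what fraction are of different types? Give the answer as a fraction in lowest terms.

9/31

Scan each occupied cell's neighbors to the right and below so each pair is counted once.
Row 0: 2(0,0)–2(0,1)= 2(0,1)–2(0,2)= 2(0,1)–2(1,1)= 2(0,2)–2(1,2)=  → 0/4 unlike.
Row 1: 2(1,1)–2(1,2)= 2(1,1)–2(2,1)= 2(1,2)–1(1,3)≠ 2(1,2)–2(2,2)= 1(1,3)–1(2,3)=  → 1/5 unlike.
Row 2: 2(2,1)–2(2,2)= 2(2,1)–2(3,1)= 2(2,2)–1(2,3)≠ 2(2,2)–2(3,2)= 1(2,3)–1(2,4)= 1(2,4)–1(3,4)=  → 1/6 unlike.
Row 3: 2(3,0)–2(3,1)= 2(3,0)–1(4,0)≠ 2(3,1)–2(3,2)= 2(3,1)–1(4,1)≠ 2(3,2)–1(4,2)≠ 1(3,4)–1(4,4)=  → 3/6 unlike.
Row 4: 1(4,0)–1(4,1)= 1(4,0)–1(5,0)= 1(4,1)–1(4,2)= 1(4,2)–2(4,3)≠ 1(4,2)–1(5,2)= 2(4,3)–1(4,4)≠ 2(4,3)–2(5,3)= 1(4,4)–1(5,4)=  → 2/8 unlike.
Row 5: 1(5,2)–2(5,3)≠ 2(5,3)–1(5,4)≠  → 2/2 unlike.
Total adjacent occupied pairs: 31; unlike-type pairs: 9.
9/31 is already in lowest terms.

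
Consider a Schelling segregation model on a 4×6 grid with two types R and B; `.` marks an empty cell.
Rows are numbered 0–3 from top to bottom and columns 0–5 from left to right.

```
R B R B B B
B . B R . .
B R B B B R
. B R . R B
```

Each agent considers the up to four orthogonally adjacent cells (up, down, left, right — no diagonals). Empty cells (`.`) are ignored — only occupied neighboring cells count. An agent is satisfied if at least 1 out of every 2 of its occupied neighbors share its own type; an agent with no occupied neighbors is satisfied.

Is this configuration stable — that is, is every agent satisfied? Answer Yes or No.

No

Row 0: (0,0)R 0/2 unhappy · (0,1)B 0/2 unhappy · (0,2)R 0/3 unhappy · (0,3)B 1/3 unhappy · (0,4)B 2/2 ok · (0,5)B 1/1 ok
Row 1: (1,0)B 1/2 ok · (1,2)B 1/3 unhappy · (1,3)R 0/3 unhappy
Row 2: (2,0)B 1/2 ok · (2,1)R 0/3 unhappy · (2,2)B 2/4 ok · (2,3)B 2/3 ok · (2,4)B 1/3 unhappy · (2,5)R 0/2 unhappy
Row 3: (3,1)B 0/2 unhappy · (3,2)R 0/2 unhappy · (3,4)R 0/2 unhappy · (3,5)B 0/2 unhappy
For instance (0,0) has only 0/2 same-type neighbors, below 1/2.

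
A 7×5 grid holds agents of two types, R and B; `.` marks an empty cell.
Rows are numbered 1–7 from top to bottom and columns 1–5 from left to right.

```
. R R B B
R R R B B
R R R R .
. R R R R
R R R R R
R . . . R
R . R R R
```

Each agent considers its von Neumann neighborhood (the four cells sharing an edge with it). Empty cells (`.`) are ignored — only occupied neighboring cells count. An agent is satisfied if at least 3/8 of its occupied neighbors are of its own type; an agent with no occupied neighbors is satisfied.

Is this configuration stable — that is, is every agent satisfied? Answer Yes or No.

Row 1: (1,2)R 2/2 ok · (1,3)R 2/3 ok · (1,4)B 2/3 ok · (1,5)B 2/2 ok
Row 2: (2,1)R 2/2 ok · (2,2)R 4/4 ok · (2,3)R 3/4 ok · (2,4)B 2/4 ok · (2,5)B 2/2 ok
Row 3: (3,1)R 2/2 ok · (3,2)R 4/4 ok · (3,3)R 4/4 ok · (3,4)R 2/3 ok
Row 4: (4,2)R 3/3 ok · (4,3)R 4/4 ok · (4,4)R 4/4 ok · (4,5)R 2/2 ok
Row 5: (5,1)R 2/2 ok · (5,2)R 3/3 ok · (5,3)R 3/3 ok · (5,4)R 3/3 ok · (5,5)R 3/3 ok
Row 6: (6,1)R 2/2 ok · (6,5)R 2/2 ok
Row 7: (7,1)R 1/1 ok · (7,3)R 1/1 ok · (7,4)R 2/2 ok · (7,5)R 2/2 ok
All meet the threshold, so the configuration is stable.

Yes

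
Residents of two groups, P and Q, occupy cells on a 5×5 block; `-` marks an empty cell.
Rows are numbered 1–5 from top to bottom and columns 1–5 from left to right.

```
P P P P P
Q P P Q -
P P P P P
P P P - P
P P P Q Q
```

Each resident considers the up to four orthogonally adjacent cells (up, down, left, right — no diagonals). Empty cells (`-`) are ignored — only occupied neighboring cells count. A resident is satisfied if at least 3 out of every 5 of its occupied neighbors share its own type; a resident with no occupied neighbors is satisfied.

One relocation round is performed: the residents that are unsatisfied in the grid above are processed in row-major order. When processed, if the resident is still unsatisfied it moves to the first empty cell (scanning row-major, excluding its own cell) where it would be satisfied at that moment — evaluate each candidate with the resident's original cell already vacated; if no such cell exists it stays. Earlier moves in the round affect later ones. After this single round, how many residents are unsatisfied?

3

Initially unsatisfied (in order): (1,1), (2,1), (2,4), (4,5), (5,4), (5,5).
  (1,1) → (2,5).
  (2,1): no empty cell satisfies it; stays.
  (2,4): no empty cell satisfies it; stays.
  (4,5) → (4,4).
  (5,4): no empty cell satisfies it; stays.
  (5,5): now satisfied by earlier moves; stays.
Resulting grid:
- P P P P
Q P P Q P
P P P P P
P P P P -
P P P Q Q
Unsatisfied now: (2,1), (2,4), (5,4).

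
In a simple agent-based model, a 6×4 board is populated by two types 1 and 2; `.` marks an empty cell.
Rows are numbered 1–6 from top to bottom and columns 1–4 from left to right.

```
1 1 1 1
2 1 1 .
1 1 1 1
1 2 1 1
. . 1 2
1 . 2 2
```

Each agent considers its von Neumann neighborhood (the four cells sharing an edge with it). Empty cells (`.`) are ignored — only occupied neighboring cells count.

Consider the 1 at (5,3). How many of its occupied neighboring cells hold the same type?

1

Occupied neighbors of (5,3): (4,3)=1, (6,3)=2, (5,4)=2.
Same type (1): 1 of 3.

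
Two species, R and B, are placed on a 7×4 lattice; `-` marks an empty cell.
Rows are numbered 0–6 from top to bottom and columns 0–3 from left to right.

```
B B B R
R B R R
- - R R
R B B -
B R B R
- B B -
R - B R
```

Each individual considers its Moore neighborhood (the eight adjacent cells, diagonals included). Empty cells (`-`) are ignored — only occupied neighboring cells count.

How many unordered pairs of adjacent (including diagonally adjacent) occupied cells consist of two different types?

Scan each occupied cell's neighbors to the right and below (and the two forward diagonals) so each pair is counted once.
Row 0: B(0,0)–B(0,1)= B(0,0)–R(1,0)≠ B(0,0)–B(1,1)= B(0,1)–B(0,2)= B(0,1)–B(1,1)= B(0,1)–R(1,2)≠ B(0,1)–R(1,0)≠ B(0,2)–R(0,3)≠ B(0,2)–R(1,2)≠ B(0,2)–R(1,3)≠ B(0,2)–B(1,1)= R(0,3)–R(1,3)= R(0,3)–R(1,2)=  → 6/13 unlike.
Row 1: R(1,0)–B(1,1)≠ B(1,1)–R(1,2)≠ B(1,1)–R(2,2)≠ R(1,2)–R(1,3)= R(1,2)–R(2,2)= R(1,2)–R(2,3)= R(1,3)–R(2,3)= R(1,3)–R(2,2)=  → 3/8 unlike.
Row 2: R(2,2)–R(2,3)= R(2,2)–B(3,2)≠ R(2,2)–B(3,1)≠ R(2,3)–B(3,2)≠  → 3/4 unlike.
Row 3: R(3,0)–B(3,1)≠ R(3,0)–B(4,0)≠ R(3,0)–R(4,1)= B(3,1)–B(3,2)= B(3,1)–R(4,1)≠ B(3,1)–B(4,2)= B(3,1)–B(4,0)= B(3,2)–B(4,2)= B(3,2)–R(4,3)≠ B(3,2)–R(4,1)≠  → 5/10 unlike.
Row 4: B(4,0)–R(4,1)≠ B(4,0)–B(5,1)= R(4,1)–B(4,2)≠ R(4,1)–B(5,1)≠ R(4,1)–B(5,2)≠ B(4,2)–R(4,3)≠ B(4,2)–B(5,2)= B(4,2)–B(5,1)= R(4,3)–B(5,2)≠  → 6/9 unlike.
Row 5: B(5,1)–B(5,2)= B(5,1)–B(6,2)= B(5,1)–R(6,0)≠ B(5,2)–B(6,2)= B(5,2)–R(6,3)≠  → 2/5 unlike.
Row 6: B(6,2)–R(6,3)≠  → 1/1 unlike.
Total adjacent occupied pairs: 50; unlike-type pairs: 26.

26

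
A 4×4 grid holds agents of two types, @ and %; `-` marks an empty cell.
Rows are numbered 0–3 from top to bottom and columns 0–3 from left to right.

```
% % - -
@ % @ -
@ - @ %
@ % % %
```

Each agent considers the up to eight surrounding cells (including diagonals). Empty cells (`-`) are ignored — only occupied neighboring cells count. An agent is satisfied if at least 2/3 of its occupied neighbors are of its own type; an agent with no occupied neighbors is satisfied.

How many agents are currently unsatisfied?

9

(0,0)% 2/3 satisfied
(0,1)% 2/4 not
(1,0)@ 1/4 not
(1,1)% 2/6 not
(1,2)@ 1/4 not
(2,0)@ 2/4 not
(2,2)@ 1/6 not
(2,3)% 2/4 not
(3,0)@ 1/2 not
(3,1)% 1/4 not
(3,2)% 3/4 satisfied
(3,3)% 2/3 satisfied
Unsatisfied: (0,1), (1,0), (1,1), (1,2), (2,0), (2,2), (2,3), (3,0), (3,1) — 9 in total.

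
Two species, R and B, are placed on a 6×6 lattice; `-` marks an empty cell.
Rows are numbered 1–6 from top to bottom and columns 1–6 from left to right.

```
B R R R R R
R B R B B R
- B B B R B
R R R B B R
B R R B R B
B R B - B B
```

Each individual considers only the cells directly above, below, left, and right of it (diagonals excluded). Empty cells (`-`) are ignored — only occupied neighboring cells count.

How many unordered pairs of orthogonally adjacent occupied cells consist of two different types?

Scan each occupied cell's neighbors to the right and below so each pair is counted once.
Row 1: B(1,1)–R(1,2)≠ B(1,1)–R(2,1)≠ R(1,2)–R(1,3)= R(1,2)–B(2,2)≠ R(1,3)–R(1,4)= R(1,3)–R(2,3)= R(1,4)–R(1,5)= R(1,4)–B(2,4)≠ R(1,5)–R(1,6)= R(1,5)–B(2,5)≠ R(1,6)–R(2,6)=  → 5/11 unlike.
Row 2: R(2,1)–B(2,2)≠ B(2,2)–R(2,3)≠ B(2,2)–B(3,2)= R(2,3)–B(2,4)≠ R(2,3)–B(3,3)≠ B(2,4)–B(2,5)= B(2,4)–B(3,4)= B(2,5)–R(2,6)≠ B(2,5)–R(3,5)≠ R(2,6)–B(3,6)≠  → 7/10 unlike.
Row 3: B(3,2)–B(3,3)= B(3,2)–R(4,2)≠ B(3,3)–B(3,4)= B(3,3)–R(4,3)≠ B(3,4)–R(3,5)≠ B(3,4)–B(4,4)= R(3,5)–B(3,6)≠ R(3,5)–B(4,5)≠ B(3,6)–R(4,6)≠  → 6/9 unlike.
Row 4: R(4,1)–R(4,2)= R(4,1)–B(5,1)≠ R(4,2)–R(4,3)= R(4,2)–R(5,2)= R(4,3)–B(4,4)≠ R(4,3)–R(5,3)= B(4,4)–B(4,5)= B(4,4)–B(5,4)= B(4,5)–R(4,6)≠ B(4,5)–R(5,5)≠ R(4,6)–B(5,6)≠  → 5/11 unlike.
Row 5: B(5,1)–R(5,2)≠ B(5,1)–B(6,1)= R(5,2)–R(5,3)= R(5,2)–R(6,2)= R(5,3)–B(5,4)≠ R(5,3)–B(6,3)≠ B(5,4)–R(5,5)≠ R(5,5)–B(5,6)≠ R(5,5)–B(6,5)≠ B(5,6)–B(6,6)=  → 6/10 unlike.
Row 6: B(6,1)–R(6,2)≠ R(6,2)–B(6,3)≠ B(6,5)–B(6,6)=  → 2/3 unlike.
Total adjacent occupied pairs: 54; unlike-type pairs: 31.

31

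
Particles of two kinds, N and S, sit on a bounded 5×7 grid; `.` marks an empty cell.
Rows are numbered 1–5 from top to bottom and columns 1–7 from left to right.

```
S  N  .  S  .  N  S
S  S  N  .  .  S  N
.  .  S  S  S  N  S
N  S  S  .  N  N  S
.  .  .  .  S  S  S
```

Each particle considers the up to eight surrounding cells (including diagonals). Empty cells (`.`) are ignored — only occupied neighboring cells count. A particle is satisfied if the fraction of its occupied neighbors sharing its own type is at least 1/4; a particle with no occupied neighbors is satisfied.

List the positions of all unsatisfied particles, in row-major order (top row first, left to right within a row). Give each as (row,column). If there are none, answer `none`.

(1,4), (2,3), (4,1)

(1,1)S 2/3 satisfied
(1,2)N 1/4 satisfied
(1,4)S 0/1 not
(1,6)N 1/3 satisfied
(1,7)S 1/3 satisfied
(2,1)S 2/3 satisfied
(2,2)S 3/5 satisfied
(2,3)N 1/5 not
(2,6)S 3/6 satisfied
(2,7)N 2/5 satisfied
(3,3)S 4/5 satisfied
(3,4)S 3/5 satisfied
(3,5)S 2/5 satisfied
(3,6)N 3/7 satisfied
(3,7)S 2/5 satisfied
(4,1)N 0/1 not
(4,2)S 2/3 satisfied
(4,3)S 3/3 satisfied
(4,5)N 2/6 satisfied
(4,6)N 2/8 satisfied
(4,7)S 3/5 satisfied
(5,5)S 1/3 satisfied
(5,6)S 3/5 satisfied
(5,7)S 2/3 satisfied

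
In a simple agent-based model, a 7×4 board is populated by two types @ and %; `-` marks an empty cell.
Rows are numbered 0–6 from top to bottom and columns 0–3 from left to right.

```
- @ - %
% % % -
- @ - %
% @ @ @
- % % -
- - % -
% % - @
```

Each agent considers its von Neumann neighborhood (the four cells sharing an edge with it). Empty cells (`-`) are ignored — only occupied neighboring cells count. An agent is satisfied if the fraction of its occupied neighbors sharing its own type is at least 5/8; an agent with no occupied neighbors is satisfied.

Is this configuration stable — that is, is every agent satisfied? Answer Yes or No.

No

(0,1)@ 0/1 unhappy
(0,3)% 0/0 ok
(1,0)% 1/1 ok
(1,1)% 2/4 unhappy
(1,2)% 1/1 ok
(2,1)@ 1/2 unhappy
(2,3)% 0/1 unhappy
(3,0)% 0/1 unhappy
(3,1)@ 2/4 unhappy
(3,2)@ 2/3 ok
(3,3)@ 1/2 unhappy
(4,1)% 1/2 unhappy
(4,2)% 2/3 ok
(5,2)% 1/1 ok
(6,0)% 1/1 ok
(6,1)% 1/1 ok
(6,3)@ 0/0 ok
For instance (0,1) has only 0/1 same-type neighbors, below 5/8.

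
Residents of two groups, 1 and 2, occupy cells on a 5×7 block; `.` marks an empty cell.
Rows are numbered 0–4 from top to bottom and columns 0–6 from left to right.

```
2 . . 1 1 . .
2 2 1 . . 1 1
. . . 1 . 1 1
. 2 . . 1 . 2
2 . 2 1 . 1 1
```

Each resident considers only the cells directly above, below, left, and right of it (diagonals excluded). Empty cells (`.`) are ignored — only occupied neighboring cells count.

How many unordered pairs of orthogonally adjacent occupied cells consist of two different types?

Scan each occupied cell's neighbors to the right and below so each pair is counted once.
Row 0: 2(0,0)–2(1,0)= 1(0,3)–1(0,4)=  → 0/2 unlike.
Row 1: 2(1,0)–2(1,1)= 2(1,1)–1(1,2)≠ 1(1,5)–1(1,6)= 1(1,5)–1(2,5)= 1(1,6)–1(2,6)=  → 1/5 unlike.
Row 2: 1(2,5)–1(2,6)= 1(2,6)–2(3,6)≠  → 1/2 unlike.
Row 3: 2(3,6)–1(4,6)≠  → 1/1 unlike.
Row 4: 2(4,2)–1(4,3)≠ 1(4,5)–1(4,6)=  → 1/2 unlike.
Total adjacent occupied pairs: 12; unlike-type pairs: 4.

4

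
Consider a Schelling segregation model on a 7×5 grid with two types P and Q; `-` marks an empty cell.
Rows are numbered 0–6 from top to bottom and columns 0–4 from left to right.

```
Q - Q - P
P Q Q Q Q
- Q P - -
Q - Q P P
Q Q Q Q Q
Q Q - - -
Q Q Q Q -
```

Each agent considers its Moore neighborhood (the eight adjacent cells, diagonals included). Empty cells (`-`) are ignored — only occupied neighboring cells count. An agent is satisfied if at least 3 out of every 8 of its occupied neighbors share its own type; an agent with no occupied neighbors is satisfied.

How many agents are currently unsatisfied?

6

Row 0: (0,0)Q 1/2 ok · (0,2)Q 3/3 ok · (0,4)P 0/2 unhappy
Row 1: (1,0)P 0/3 unhappy · (1,1)Q 4/6 ok · (1,2)Q 4/5 ok · (1,3)Q 3/5 ok · (1,4)Q 1/2 ok
Row 2: (2,1)Q 4/6 ok · (2,2)P 1/6 unhappy
Row 3: (3,0)Q 3/3 ok · (3,2)Q 4/6 ok · (3,3)P 2/6 unhappy · (3,4)P 1/3 unhappy
Row 4: (4,0)Q 4/4 ok · (4,1)Q 6/6 ok · (4,2)Q 4/5 ok · (4,3)Q 3/5 ok · (4,4)Q 1/3 unhappy
Row 5: (5,0)Q 5/5 ok · (5,1)Q 7/7 ok
Row 6: (6,0)Q 3/3 ok · (6,1)Q 4/4 ok · (6,2)Q 3/3 ok · (6,3)Q 1/1 ok
Unsatisfied: (0,4), (1,0), (2,2), (3,3), (3,4), (4,4) — 6 in total.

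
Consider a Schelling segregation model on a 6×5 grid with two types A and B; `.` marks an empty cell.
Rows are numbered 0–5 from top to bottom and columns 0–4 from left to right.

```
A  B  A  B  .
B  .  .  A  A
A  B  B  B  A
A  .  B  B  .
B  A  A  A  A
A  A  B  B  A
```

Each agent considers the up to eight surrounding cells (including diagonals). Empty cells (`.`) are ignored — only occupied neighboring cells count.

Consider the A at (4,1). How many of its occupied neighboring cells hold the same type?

4

Occupied neighbors of (4,1): (3,0)=A, (3,2)=B, (4,0)=B, (4,2)=A, (5,0)=A, (5,1)=A, (5,2)=B.
Same type (A): 4 of 7.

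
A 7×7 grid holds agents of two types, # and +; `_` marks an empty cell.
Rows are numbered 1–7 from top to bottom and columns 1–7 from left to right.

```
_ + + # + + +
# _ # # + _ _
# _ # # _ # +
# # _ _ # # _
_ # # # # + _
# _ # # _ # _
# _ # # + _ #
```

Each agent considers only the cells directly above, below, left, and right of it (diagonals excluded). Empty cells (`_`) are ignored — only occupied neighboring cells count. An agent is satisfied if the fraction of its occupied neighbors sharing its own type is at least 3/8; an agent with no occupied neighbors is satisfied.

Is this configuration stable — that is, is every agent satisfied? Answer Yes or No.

No

Row 1: (1,2)+ 1/1 satisfied · (1,3)+ 1/3 not · (1,4)# 1/3 not · (1,5)+ 2/3 satisfied · (1,6)+ 2/2 satisfied · (1,7)+ 1/1 satisfied
Row 2: (2,1)# 1/1 satisfied · (2,3)# 2/3 satisfied · (2,4)# 3/4 satisfied · (2,5)+ 1/2 satisfied
Row 3: (3,1)# 2/2 satisfied · (3,3)# 2/2 satisfied · (3,4)# 2/2 satisfied · (3,6)# 1/2 satisfied · (3,7)+ 0/1 not
Row 4: (4,1)# 2/2 satisfied · (4,2)# 2/2 satisfied · (4,5)# 2/2 satisfied · (4,6)# 2/3 satisfied
Row 5: (5,2)# 2/2 satisfied · (5,3)# 3/3 satisfied · (5,4)# 3/3 satisfied · (5,5)# 2/3 satisfied · (5,6)+ 0/3 not
Row 6: (6,1)# 1/1 satisfied · (6,3)# 3/3 satisfied · (6,4)# 3/3 satisfied · (6,6)# 0/1 not
Row 7: (7,1)# 1/1 satisfied · (7,3)# 2/2 satisfied · (7,4)# 2/3 satisfied · (7,5)+ 0/1 not · (7,7)# 0/0 satisfied
For instance (1,3) has only 1/3 same-type neighbors, below 3/8.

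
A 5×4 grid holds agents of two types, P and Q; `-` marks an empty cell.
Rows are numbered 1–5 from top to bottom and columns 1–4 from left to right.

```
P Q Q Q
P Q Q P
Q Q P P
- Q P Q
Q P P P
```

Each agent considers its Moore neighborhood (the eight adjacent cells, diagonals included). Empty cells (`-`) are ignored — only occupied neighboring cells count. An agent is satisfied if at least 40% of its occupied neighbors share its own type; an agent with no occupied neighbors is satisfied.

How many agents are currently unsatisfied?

4

(1,1)P 1/3 ✗
(1,2)Q 3/5 ✓
(1,3)Q 4/5 ✓
(1,4)Q 2/3 ✓
(2,1)P 1/5 ✗
(2,2)Q 5/8 ✓
(2,3)Q 5/8 ✓
(2,4)P 2/5 ✓
(3,1)Q 3/4 ✓
(3,2)Q 4/7 ✓
(3,3)P 3/8 ✗
(3,4)P 3/5 ✓
(4,2)Q 3/7 ✓
(4,3)P 5/8 ✓
(4,4)Q 0/5 ✗
(5,1)Q 1/2 ✓
(5,2)P 2/4 ✓
(5,3)P 3/5 ✓
(5,4)P 2/3 ✓
Unsatisfied: (1,1), (2,1), (3,3), (4,4) — 4 in total.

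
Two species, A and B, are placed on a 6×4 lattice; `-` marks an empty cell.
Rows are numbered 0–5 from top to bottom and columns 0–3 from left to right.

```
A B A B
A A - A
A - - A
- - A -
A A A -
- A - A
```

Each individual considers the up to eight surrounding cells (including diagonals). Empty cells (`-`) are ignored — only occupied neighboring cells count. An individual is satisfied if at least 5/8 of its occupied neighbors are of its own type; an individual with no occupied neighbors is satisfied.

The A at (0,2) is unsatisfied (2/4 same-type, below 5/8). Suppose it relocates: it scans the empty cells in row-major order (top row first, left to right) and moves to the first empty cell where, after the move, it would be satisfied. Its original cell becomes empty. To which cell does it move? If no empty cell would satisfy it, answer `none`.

Vacating (0,2). Empty cells in order:
  (1,2): 3/5 same-type → still unsatisfied.
  (2,1): 4/4 same-type → satisfied — stop here.

(2,1)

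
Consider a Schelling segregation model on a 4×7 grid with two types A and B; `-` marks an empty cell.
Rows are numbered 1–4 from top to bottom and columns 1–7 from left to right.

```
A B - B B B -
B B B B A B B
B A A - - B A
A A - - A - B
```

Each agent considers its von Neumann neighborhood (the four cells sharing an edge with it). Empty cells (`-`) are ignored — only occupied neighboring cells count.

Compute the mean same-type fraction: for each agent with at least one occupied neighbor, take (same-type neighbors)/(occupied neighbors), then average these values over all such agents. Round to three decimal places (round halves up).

0.525

Row 1: (1,1)A 0/2 · (1,2)B 1/2 · (1,4)B 2/2 · (1,5)B 2/3 · (1,6)B 2/2
Row 2: (2,1)B 2/3 · (2,2)B 3/4 · (2,3)B 2/3 · (2,4)B 2/3 · (2,5)A 0/3 · (2,6)B 3/4 · (2,7)B 1/2
Row 3: (3,1)B 1/3 · (3,2)A 2/4 · (3,3)A 1/2 · (3,6)B 1/2 · (3,7)A 0/3
Row 4: (4,1)A 1/2 · (4,2)A 2/2 · (4,5)A — no occupied neighbors · (4,7)B 0/1
Sum over 20 agents: 0/2 + 1/2 + 2/2 + 2/3 + 2/2 + 2/3 + 3/4 + 2/3 + 2/3 + 0/3 + 3/4 + 1/2 + 1/3 + 2/4 + 1/2 + 1/2 + 0/3 + 1/2 + 2/2 + 0/1 = 21/2; mean = 21/2 ÷ 20 = 21/40 = 0.525 → 0.525.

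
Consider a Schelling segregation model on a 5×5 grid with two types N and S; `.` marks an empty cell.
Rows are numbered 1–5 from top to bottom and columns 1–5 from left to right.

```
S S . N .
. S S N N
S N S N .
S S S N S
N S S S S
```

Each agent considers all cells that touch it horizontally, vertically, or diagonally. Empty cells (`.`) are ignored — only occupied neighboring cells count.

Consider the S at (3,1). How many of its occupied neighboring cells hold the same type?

Occupied neighbors of (3,1): (2,2)=S, (3,2)=N, (4,1)=S, (4,2)=S.
Same type (S): 3 of 4.

3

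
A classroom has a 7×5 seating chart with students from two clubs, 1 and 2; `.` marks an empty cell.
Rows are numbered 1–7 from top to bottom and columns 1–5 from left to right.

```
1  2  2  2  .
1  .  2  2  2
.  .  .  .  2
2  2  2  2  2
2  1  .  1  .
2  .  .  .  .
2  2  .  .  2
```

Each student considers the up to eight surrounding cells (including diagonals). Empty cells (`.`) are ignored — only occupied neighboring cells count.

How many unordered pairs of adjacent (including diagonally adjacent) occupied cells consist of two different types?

10

Scan each occupied cell's neighbors to the right and below (and the two forward diagonals) so each pair is counted once.
From row 1: 2 unlike of 11 pairs (running 2/11).
From row 2: 0 unlike of 4 pairs (running 2/15).
From row 3: 0 unlike of 2 pairs (running 2/17).
From row 4: 6 unlike of 12 pairs (running 8/29).
From row 5: 2 unlike of 3 pairs (running 10/32).
From row 6: 0 unlike of 2 pairs (running 10/34).
From row 7: 0 unlike of 1 pairs (running 10/35).
Total adjacent occupied pairs: 35; unlike-type pairs: 10.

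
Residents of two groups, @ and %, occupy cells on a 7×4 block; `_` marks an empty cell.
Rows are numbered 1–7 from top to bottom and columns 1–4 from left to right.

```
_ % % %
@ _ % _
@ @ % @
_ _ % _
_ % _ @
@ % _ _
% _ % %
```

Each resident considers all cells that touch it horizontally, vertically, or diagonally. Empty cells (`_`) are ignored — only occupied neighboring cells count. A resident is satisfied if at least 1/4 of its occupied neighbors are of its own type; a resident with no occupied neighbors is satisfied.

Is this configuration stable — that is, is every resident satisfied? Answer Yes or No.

No

Row 1: (1,2)% 2/3 satisfied · (1,3)% 3/3 satisfied · (1,4)% 2/2 satisfied
Row 2: (2,1)@ 2/3 satisfied · (2,3)% 4/6 satisfied
Row 3: (3,1)@ 2/2 satisfied · (3,2)@ 2/5 satisfied · (3,3)% 2/4 satisfied · (3,4)@ 0/3 not
Row 4: (4,3)% 2/5 satisfied
Row 5: (5,2)% 2/3 satisfied · (5,4)@ 0/1 not
Row 6: (6,1)@ 0/3 not · (6,2)% 3/4 satisfied
Row 7: (7,1)% 1/2 satisfied · (7,3)% 2/2 satisfied · (7,4)% 1/1 satisfied
For instance (3,4) has only 0/3 same-type neighbors, below 1/4.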